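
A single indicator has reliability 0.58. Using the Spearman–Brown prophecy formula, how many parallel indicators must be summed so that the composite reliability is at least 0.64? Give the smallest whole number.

k ≥ ρ*(1−ρ₁)/(ρ₁(1−ρ*)) = 0.64·0.42 / (0.58·0.36) = 1.287.
Smallest integer k = 2.

2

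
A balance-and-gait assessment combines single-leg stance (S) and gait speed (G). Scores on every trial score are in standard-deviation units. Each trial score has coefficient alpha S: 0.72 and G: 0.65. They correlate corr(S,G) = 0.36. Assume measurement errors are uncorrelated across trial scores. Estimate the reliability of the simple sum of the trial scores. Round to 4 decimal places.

Var(S+G) = 2 + 2·[0.36] = 2 + 0.72 = 2.72.
With uncorrelated errors the cross-covariances are all true-score covariance, so they carry over unchanged; only the diagonal terms shrink to ρᵢσᵢ².
True-score variance = [0.72 + 0.65] + 0.72 = 1.37 + 0.72 = 2.09.
Reliability = 2.09 / 2.72 = 0.7684.

0.7684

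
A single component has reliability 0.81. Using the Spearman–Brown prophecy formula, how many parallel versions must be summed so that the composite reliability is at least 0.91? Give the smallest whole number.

3

k ≥ ρ*(1−ρ₁)/(ρ₁(1−ρ*)) = 0.91·0.19 / (0.81·0.09) = 2.372.
Smallest integer k = 3.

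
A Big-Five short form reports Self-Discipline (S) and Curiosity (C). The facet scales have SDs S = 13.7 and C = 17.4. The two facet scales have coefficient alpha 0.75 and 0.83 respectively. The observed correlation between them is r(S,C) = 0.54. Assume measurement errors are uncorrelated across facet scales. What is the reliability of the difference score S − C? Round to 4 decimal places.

0.5777

Var(S−C) = 13.7² + 17.4² − 2·13.7·17.4·0.54 = 490.45 − 257.45 = 233.
Under uncorrelated errors the observed covariances equal the true-score covariances, so only the own-variance terms attenuate.
True-score variance = [13.7²·0.75 + 17.4²·0.83] − 257.45 = 392.058 − 257.45 = 134.608.
Reliability = 134.608 / 233 = 0.5777.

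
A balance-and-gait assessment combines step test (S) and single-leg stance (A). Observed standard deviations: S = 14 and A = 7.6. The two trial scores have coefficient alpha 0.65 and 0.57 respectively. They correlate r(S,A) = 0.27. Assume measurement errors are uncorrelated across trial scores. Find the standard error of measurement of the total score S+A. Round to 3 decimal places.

9.666

Var(total) = 253.76 + 57.456 = 311.216.
True-score variance = 160.323 + 57.456 = 217.779, so reliability = 0.6998.
Error variance = 311.216 − 217.779 = 93.4368; SEM = √93.4368 = 9.666.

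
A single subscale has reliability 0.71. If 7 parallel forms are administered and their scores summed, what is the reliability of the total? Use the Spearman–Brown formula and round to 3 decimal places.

0.945

ρ_k = kρ / (1 + (k−1)ρ) = 7·0.71 / (1 + 6·0.71) = 4.970 / 5.260 = 0.945.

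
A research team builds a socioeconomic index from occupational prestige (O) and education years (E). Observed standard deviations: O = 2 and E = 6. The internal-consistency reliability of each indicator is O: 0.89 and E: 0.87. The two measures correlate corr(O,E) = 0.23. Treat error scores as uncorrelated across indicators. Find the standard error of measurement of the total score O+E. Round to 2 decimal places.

Var(total) = 40 + 5.52 = 45.52.
True-score variance = 34.88 + 5.52 = 40.4, so reliability = 0.8875.
Error variance = 45.52 − 40.4 = 5.12; SEM = √5.12 = 2.26.

2.26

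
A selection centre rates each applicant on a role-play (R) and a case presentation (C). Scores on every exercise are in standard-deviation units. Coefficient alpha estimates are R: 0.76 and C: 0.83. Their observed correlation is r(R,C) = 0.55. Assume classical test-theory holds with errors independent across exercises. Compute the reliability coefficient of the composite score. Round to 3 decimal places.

0.868

Var(R+C) = 2 + 2·[0.55] = 2 + 1.1 = 3.1.
With uncorrelated errors the cross-covariances are all true-score covariance, so they carry over unchanged; only the diagonal terms shrink to ρᵢσᵢ².
True-score variance = [0.76 + 0.83] + 1.1 = 1.59 + 1.1 = 2.69.
Reliability = 2.69 / 3.1 = 0.868.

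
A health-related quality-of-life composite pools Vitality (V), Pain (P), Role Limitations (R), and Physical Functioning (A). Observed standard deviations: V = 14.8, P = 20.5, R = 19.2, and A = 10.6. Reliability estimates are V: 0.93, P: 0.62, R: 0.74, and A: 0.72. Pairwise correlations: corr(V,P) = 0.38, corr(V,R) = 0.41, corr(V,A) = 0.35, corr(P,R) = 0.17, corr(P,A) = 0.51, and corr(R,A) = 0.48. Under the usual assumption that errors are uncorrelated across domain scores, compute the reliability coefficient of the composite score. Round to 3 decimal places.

0.865

Var(V+P+R+A) = 14.8² + 20.5² + 19.2² + 10.6² + 2·[14.8·20.5·0.38 + 14.8·19.2·0.41 + 14.8·10.6·0.35 + 20.5·19.2·0.17 + 20.5·10.6·0.51 + 19.2·10.6·0.48] = 1120.29 + 1124.26 = 2244.55.
Under uncorrelated errors the observed covariances equal the true-score covariances, so only the own-variance terms attenuate.
True-score variance = [14.8²·0.93 + 20.5²·0.62 + 19.2²·0.74 + 10.6²·0.72] + 1124.26 = 817.955 + 1124.26 = 1942.22.
Reliability = 1942.22 / 2244.55 = 0.865.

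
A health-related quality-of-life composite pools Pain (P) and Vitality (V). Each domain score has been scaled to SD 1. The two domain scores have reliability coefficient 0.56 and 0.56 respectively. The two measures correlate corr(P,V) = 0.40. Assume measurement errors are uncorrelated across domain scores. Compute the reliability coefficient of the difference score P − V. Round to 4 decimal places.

Var(P−V) = 1 + 1 − 2·0.40 = 2 − 0.8 = 1.2.
With uncorrelated errors the cross-covariances are all true-score covariance, so they carry over unchanged; only the diagonal terms shrink to ρᵢσᵢ².
True-score variance = [0.56 + 0.56] − 0.8 = 1.12 − 0.8 = 0.32.
Reliability = 0.32 / 1.2 = 0.2667.

0.2667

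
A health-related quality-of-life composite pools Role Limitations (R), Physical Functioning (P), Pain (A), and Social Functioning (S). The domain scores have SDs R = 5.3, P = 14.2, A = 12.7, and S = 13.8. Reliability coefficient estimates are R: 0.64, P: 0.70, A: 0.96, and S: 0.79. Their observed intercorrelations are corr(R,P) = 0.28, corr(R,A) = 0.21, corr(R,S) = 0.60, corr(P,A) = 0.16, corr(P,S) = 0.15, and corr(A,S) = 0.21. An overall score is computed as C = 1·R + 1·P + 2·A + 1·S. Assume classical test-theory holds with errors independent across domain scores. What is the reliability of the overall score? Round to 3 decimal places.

Var(C) = 5.3² + 14.2² + 2²·12.7² + 13.8² + 2·[5.3·14.2·0.28 + 2·5.3·12.7·0.21 + 5.3·13.8·0.60 + 2·14.2·12.7·0.16 + 14.2·13.8·0.15 + 2·12.7·13.8·0.21] = 1065.33 + 507.878 = 1573.21.
With uncorrelated errors the cross-covariances are all true-score covariance, so they carry over unchanged; only the diagonal terms shrink to ρᵢσᵢ².
True-score variance = [5.3²·0.64 + 14.2²·0.70 + 2²·12.7²·0.96 + 13.8²·0.79] + 507.878 = 928.927 + 507.878 = 1436.8.
Reliability = 1436.8 / 1573.21 = 0.913.

0.913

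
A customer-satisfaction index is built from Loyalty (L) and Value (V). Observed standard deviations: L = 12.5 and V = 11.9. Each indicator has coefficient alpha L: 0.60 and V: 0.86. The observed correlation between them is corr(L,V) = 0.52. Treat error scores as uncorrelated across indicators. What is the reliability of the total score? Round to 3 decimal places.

Var(L+V) = 12.5² + 11.9² + 2·[12.5·11.9·0.52] = 297.86 + 154.7 = 452.56.
With uncorrelated errors the cross-covariances are all true-score covariance, so they carry over unchanged; only the diagonal terms shrink to ρᵢσᵢ².
True-score variance = [12.5²·0.60 + 11.9²·0.86] + 154.7 = 215.535 + 154.7 = 370.235.
Reliability = 370.235 / 452.56 = 0.818.

0.818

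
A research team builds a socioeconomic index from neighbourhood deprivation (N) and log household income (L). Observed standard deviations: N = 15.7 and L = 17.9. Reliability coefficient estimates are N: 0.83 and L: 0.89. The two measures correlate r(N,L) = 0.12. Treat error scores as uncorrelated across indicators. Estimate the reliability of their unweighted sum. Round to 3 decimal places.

0.878

Var(N+L) = 15.7² + 17.9² + 2·[15.7·17.9·0.12] = 566.9 + 67.4472 = 634.347.
With uncorrelated errors the cross-covariances are all true-score covariance, so they carry over unchanged; only the diagonal terms shrink to ρᵢσᵢ².
True-score variance = [15.7²·0.83 + 17.9²·0.89] + 67.4472 = 489.752 + 67.4472 = 557.199.
Reliability = 557.199 / 634.347 = 0.878.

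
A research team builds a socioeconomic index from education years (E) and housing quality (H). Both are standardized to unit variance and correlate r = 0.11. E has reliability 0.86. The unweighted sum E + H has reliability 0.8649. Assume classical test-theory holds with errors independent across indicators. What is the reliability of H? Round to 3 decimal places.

Var(E+H) = 2 + 2·0.11 = 2.220.
True-score variance = ρ_E + ρ_H + 2·0.11, so 0.8649 = (0.86 + ρ_H + 0.22) / 2.220.
ρ_H = 0.8649·2.220 − 0.86 − 0.22 = 0.840.

0.840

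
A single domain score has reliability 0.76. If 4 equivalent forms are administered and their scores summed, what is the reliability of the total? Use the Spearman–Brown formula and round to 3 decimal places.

ρ_k = kρ / (1 + (k−1)ρ) = 4·0.76 / (1 + 3·0.76) = 3.040 / 3.280 = 0.927.

0.927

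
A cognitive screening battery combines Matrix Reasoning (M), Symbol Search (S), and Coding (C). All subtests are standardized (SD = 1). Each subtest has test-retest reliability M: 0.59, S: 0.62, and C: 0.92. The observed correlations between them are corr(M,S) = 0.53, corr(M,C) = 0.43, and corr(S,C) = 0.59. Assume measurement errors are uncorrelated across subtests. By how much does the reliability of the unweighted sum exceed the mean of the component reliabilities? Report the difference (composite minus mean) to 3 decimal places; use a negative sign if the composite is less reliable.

Var(sum) = 3 + 3.1 = 6.1; true-score variance = 2.13 + 3.1 = 5.23; composite reliability = 0.8574.
Mean component reliability = 0.7100.
Difference = 0.8574 − 0.7100 = 0.147.

0.147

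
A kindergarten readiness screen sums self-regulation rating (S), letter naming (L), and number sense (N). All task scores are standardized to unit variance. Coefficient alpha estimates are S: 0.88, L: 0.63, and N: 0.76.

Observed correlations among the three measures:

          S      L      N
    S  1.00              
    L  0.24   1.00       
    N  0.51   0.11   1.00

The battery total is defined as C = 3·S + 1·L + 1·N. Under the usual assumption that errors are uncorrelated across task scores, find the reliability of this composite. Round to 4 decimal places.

0.8925

Var(C) = 3² + 1 + 1 + 2·[3·0.24 + 3·0.51 + 0.11] = 11 + 4.72 = 15.72.
Because errors are independent across components, Cov(Tᵢ,Tⱼ) = Cov(Xᵢ,Xⱼ); the off-diagonal part of the true-score variance is the same as above.
True-score variance = [3²·0.88 + 0.63 + 0.76] + 4.72 = 9.31 + 4.72 = 14.03.
Reliability = 14.03 / 15.72 = 0.8925.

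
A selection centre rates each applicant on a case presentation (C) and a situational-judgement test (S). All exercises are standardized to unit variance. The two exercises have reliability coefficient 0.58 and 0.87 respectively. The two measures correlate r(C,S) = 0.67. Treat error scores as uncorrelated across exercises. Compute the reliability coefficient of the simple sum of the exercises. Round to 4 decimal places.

0.8353

Var(C+S) = 2 + 2·[0.67] = 2 + 1.34 = 3.34.
Under uncorrelated errors the observed covariances equal the true-score covariances, so only the own-variance terms attenuate.
True-score variance = [0.58 + 0.87] + 1.34 = 1.45 + 1.34 = 2.79.
Reliability = 2.79 / 3.34 = 0.8353.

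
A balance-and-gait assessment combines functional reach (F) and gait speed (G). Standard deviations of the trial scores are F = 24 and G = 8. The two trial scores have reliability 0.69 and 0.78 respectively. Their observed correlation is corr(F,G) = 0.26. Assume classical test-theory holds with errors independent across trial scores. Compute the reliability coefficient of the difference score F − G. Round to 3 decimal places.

Var(F−G) = 24² + 8² − 2·24·8·0.26 = 640 − 99.84 = 540.16.
With uncorrelated errors the cross-covariances are all true-score covariance, so they carry over unchanged; only the diagonal terms shrink to ρᵢσᵢ².
True-score variance = [24²·0.69 + 8²·0.78] − 99.84 = 447.36 − 99.84 = 347.52.
Reliability = 347.52 / 540.16 = 0.643.

0.643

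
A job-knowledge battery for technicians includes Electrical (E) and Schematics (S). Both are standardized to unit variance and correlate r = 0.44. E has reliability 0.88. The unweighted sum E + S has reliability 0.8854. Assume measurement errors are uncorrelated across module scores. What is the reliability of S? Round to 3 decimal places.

Var(E+S) = 2 + 2·0.44 = 2.880.
True-score variance = ρ_E + ρ_S + 2·0.44, so 0.8854 = (0.88 + ρ_S + 0.88) / 2.880.
ρ_S = 0.8854·2.880 − 0.88 − 0.88 = 0.790.

0.790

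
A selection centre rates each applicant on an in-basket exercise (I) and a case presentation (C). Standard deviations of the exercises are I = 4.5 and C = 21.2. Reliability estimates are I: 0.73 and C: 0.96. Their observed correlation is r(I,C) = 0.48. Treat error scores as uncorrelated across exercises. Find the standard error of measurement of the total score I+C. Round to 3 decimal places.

4.842

Var(total) = 469.69 + 91.584 = 561.274.
True-score variance = 446.245 + 91.584 = 537.829, so reliability = 0.9582.
Error variance = 561.274 − 537.829 = 23.4451; SEM = √23.4451 = 4.842.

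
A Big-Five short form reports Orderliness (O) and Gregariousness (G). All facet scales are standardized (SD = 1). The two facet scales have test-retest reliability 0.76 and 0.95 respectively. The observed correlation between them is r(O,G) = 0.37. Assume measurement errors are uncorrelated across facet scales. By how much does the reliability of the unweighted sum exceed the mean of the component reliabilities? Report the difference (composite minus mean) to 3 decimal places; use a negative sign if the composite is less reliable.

0.039

Var(sum) = 2 + 0.74 = 2.74; true-score variance = 1.71 + 0.74 = 2.45; composite reliability = 0.8942.
Mean component reliability = 0.8550.
Difference = 0.8942 − 0.8550 = 0.039.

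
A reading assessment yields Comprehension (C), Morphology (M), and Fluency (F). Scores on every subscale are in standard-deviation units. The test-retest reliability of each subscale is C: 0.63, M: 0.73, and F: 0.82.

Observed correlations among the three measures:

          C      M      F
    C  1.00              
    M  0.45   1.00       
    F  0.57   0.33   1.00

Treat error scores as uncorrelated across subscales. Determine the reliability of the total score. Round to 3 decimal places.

0.856

Var(C+M+F) = 3 + 2·[0.45 + 0.57 + 0.33] = 3 + 2.7 = 5.7.
With uncorrelated errors the cross-covariances are all true-score covariance, so they carry over unchanged; only the diagonal terms shrink to ρᵢσᵢ².
True-score variance = [0.63 + 0.73 + 0.82] + 2.7 = 2.18 + 2.7 = 4.88.
Reliability = 4.88 / 5.7 = 0.856.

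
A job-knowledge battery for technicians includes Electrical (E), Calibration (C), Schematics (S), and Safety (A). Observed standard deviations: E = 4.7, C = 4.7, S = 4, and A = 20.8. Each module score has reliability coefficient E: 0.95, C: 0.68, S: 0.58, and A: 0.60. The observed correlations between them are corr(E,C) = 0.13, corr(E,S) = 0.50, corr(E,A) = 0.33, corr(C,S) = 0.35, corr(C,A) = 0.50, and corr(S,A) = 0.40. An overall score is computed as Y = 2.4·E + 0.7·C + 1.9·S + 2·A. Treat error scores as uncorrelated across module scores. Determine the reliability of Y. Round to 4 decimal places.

Var(Y) = 2.4²·4.7² + 0.7²·4.7² + 1.9²·4² + 2²·20.8² + 2·[1.68·4.7·4.7·0.13 + 4.56·4.7·4·0.50 + 4.8·4.7·20.8·0.33 + 1.33·4.7·4·0.35 + 1.4·4.7·20.8·0.50 + 3.8·4·20.8·0.40] = 1926.38 + 812.375 = 2738.76.
Under uncorrelated errors the observed covariances equal the true-score covariances, so only the own-variance terms attenuate.
True-score variance = [2.4²·4.7²·0.95 + 0.7²·4.7²·0.68 + 1.9²·4²·0.58 + 2²·20.8²·0.60] + 812.375 = 1200.07 + 812.375 = 2012.45.
Reliability = 2012.45 / 2738.76 = 0.7348.

0.7348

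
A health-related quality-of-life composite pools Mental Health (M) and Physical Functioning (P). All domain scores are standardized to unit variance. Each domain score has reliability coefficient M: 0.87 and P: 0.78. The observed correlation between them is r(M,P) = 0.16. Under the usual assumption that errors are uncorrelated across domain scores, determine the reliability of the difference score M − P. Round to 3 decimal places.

0.792

Var(M−P) = 1 + 1 − 2·0.16 = 2 − 0.32 = 1.68.
Because errors are independent across components, Cov(Tᵢ,Tⱼ) = Cov(Xᵢ,Xⱼ); the off-diagonal part of the true-score variance is the same as above.
True-score variance = [0.87 + 0.78] − 0.32 = 1.65 − 0.32 = 1.33.
Reliability = 1.33 / 1.68 = 0.792.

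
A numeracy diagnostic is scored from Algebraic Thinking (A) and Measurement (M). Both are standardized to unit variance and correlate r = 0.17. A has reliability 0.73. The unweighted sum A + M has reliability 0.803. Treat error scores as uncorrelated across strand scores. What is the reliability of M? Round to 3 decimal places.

0.809

Var(A+M) = 2 + 2·0.17 = 2.340.
True-score variance = ρ_A + ρ_M + 2·0.17, so 0.803 = (0.73 + ρ_M + 0.34) / 2.340.
ρ_M = 0.803·2.340 − 0.73 − 0.34 = 0.809.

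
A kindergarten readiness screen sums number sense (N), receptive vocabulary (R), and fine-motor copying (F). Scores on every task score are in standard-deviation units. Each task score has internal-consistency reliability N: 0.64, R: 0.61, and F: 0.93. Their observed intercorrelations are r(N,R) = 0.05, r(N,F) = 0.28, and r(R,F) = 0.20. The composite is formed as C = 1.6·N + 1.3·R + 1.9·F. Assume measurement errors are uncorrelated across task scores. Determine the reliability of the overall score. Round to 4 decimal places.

0.8296

Var(C) = 1.6² + 1.3² + 1.9² + 2·[2.08·0.05 + 3.04·0.28 + 2.47·0.20] = 7.86 + 2.8984 = 10.7584.
Because errors are independent across components, Cov(Tᵢ,Tⱼ) = Cov(Xᵢ,Xⱼ); the off-diagonal part of the true-score variance is the same as above.
True-score variance = [1.6²·0.64 + 1.3²·0.61 + 1.9²·0.93] + 2.8984 = 6.0266 + 2.8984 = 8.925.
Reliability = 8.925 / 10.7584 = 0.8296.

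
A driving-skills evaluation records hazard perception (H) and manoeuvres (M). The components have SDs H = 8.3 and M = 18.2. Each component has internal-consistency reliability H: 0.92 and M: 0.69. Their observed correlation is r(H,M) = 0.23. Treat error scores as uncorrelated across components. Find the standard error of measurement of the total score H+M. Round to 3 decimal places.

Var(total) = 400.13 + 69.4876 = 469.618.
True-score variance = 291.934 + 69.4876 = 361.422, so reliability = 0.7696.
Error variance = 469.618 − 361.422 = 108.196; SEM = √108.196 = 10.402.

10.402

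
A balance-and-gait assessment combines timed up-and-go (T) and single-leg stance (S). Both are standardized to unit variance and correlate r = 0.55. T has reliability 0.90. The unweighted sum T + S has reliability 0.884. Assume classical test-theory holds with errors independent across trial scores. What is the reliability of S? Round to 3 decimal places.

0.740

Var(T+S) = 2 + 2·0.55 = 3.100.
True-score variance = ρ_T + ρ_S + 2·0.55, so 0.884 = (0.90 + ρ_S + 1.10) / 3.100.
ρ_S = 0.884·3.100 − 0.90 − 1.10 = 0.740.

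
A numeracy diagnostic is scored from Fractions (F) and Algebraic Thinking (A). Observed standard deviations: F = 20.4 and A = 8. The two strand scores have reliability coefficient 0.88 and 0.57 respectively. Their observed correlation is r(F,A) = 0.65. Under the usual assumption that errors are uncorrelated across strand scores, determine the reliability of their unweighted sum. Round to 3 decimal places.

0.888

Var(F+A) = 20.4² + 8² + 2·[20.4·8·0.65] = 480.16 + 212.16 = 692.32.
With uncorrelated errors the cross-covariances are all true-score covariance, so they carry over unchanged; only the diagonal terms shrink to ρᵢσᵢ².
True-score variance = [20.4²·0.88 + 8²·0.57] + 212.16 = 402.701 + 212.16 = 614.861.
Reliability = 614.861 / 692.32 = 0.888.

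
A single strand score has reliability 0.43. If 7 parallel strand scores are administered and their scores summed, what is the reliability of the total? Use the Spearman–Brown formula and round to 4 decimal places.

ρ_k = kρ / (1 + (k−1)ρ) = 7·0.43 / (1 + 6·0.43) = 3.010 / 3.580 = 0.8408.

0.8408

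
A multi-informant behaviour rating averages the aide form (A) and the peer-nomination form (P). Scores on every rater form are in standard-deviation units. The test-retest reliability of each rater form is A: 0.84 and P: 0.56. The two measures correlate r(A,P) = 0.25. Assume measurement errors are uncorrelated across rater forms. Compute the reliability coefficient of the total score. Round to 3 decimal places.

Var(A+P) = 2 + 2·[0.25] = 2 + 0.5 = 2.5.
Because errors are independent across components, Cov(Tᵢ,Tⱼ) = Cov(Xᵢ,Xⱼ); the off-diagonal part of the true-score variance is the same as above.
True-score variance = [0.84 + 0.56] + 0.5 = 1.4 + 0.5 = 1.9.
Reliability = 1.9 / 2.5 = 0.760.

0.760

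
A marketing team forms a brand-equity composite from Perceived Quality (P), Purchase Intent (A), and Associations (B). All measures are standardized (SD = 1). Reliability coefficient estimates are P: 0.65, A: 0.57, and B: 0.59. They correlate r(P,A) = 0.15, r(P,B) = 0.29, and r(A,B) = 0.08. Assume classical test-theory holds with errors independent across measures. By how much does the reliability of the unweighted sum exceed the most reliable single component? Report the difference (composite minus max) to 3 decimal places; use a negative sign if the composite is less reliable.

0.055

Var(sum) = 3 + 1.04 = 4.04; true-score variance = 1.81 + 1.04 = 2.85; composite reliability = 0.7054.
Max component reliability = 0.6500.
Difference = 0.7054 − 0.6500 = 0.055.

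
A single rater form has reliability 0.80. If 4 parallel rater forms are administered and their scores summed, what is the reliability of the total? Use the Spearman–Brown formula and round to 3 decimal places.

0.941

ρ_k = kρ / (1 + (k−1)ρ) = 4·0.80 / (1 + 3·0.80) = 3.200 / 3.400 = 0.941.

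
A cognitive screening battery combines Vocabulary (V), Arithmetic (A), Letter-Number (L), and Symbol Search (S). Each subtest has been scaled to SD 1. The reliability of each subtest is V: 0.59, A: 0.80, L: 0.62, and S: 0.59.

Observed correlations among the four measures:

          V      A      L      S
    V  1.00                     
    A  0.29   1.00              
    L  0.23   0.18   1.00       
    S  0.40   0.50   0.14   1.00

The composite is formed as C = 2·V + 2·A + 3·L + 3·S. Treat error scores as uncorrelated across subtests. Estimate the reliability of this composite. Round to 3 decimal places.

Var(C) = 2² + 2² + 3² + 3² + 2·[4·0.29 + 6·0.23 + 6·0.40 + 6·0.18 + 6·0.50 + 9·0.14] = 26 + 20.56 = 46.56.
Because errors are independent across components, Cov(Tᵢ,Tⱼ) = Cov(Xᵢ,Xⱼ); the off-diagonal part of the true-score variance is the same as above.
True-score variance = [2²·0.59 + 2²·0.80 + 3²·0.62 + 3²·0.59] + 20.56 = 16.45 + 20.56 = 37.01.
Reliability = 37.01 / 46.56 = 0.795.

0.795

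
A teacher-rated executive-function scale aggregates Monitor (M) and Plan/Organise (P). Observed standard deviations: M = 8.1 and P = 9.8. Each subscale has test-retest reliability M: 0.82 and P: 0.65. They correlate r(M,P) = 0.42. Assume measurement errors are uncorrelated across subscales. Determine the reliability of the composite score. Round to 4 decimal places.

Var(M+P) = 8.1² + 9.8² + 2·[8.1·9.8·0.42] = 161.65 + 66.6792 = 228.329.
Under uncorrelated errors the observed covariances equal the true-score covariances, so only the own-variance terms attenuate.
True-score variance = [8.1²·0.82 + 9.8²·0.65] + 66.6792 = 116.226 + 66.6792 = 182.905.
Reliability = 182.905 / 228.329 = 0.8011.

0.8011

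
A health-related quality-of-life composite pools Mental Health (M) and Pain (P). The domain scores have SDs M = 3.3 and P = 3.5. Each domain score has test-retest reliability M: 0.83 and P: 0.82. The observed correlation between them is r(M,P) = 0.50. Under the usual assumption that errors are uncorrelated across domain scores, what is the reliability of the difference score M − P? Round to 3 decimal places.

0.650

Var(M−P) = 3.3² + 3.5² − 2·3.3·3.5·0.50 = 23.14 − 11.55 = 11.59.
With uncorrelated errors the cross-covariances are all true-score covariance, so they carry over unchanged; only the diagonal terms shrink to ρᵢσᵢ².
True-score variance = [3.3²·0.83 + 3.5²·0.82] − 11.55 = 19.0837 − 11.55 = 7.5337.
Reliability = 7.5337 / 11.59 = 0.650.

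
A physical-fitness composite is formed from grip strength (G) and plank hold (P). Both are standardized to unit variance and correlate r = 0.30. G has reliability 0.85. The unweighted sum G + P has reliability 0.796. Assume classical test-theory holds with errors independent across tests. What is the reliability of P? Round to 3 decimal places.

0.620

Var(G+P) = 2 + 2·0.30 = 2.600.
True-score variance = ρ_G + ρ_P + 2·0.30, so 0.796 = (0.85 + ρ_P + 0.60) / 2.600.
ρ_P = 0.796·2.600 − 0.85 − 0.60 = 0.620.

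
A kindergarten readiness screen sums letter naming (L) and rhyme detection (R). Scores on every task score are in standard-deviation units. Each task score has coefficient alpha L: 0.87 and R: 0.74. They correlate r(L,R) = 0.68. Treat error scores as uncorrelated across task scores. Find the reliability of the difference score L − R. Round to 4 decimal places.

Var(L−R) = 1 + 1 − 2·0.68 = 2 − 1.36 = 0.64.
Under uncorrelated errors the observed covariances equal the true-score covariances, so only the own-variance terms attenuate.
True-score variance = [0.87 + 0.74] − 1.36 = 1.61 − 1.36 = 0.25.
Reliability = 0.25 / 0.64 = 0.3906.

0.3906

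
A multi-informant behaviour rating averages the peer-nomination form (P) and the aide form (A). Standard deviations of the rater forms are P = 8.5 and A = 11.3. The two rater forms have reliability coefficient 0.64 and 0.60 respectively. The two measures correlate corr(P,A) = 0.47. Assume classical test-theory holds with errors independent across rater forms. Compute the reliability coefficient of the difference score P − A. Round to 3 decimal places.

0.297

Var(P−A) = 8.5² + 11.3² − 2·8.5·11.3·0.47 = 199.94 − 90.287 = 109.653.
Under uncorrelated errors the observed covariances equal the true-score covariances, so only the own-variance terms attenuate.
True-score variance = [8.5²·0.64 + 11.3²·0.60] − 90.287 = 122.854 − 90.287 = 32.567.
Reliability = 32.567 / 109.653 = 0.297.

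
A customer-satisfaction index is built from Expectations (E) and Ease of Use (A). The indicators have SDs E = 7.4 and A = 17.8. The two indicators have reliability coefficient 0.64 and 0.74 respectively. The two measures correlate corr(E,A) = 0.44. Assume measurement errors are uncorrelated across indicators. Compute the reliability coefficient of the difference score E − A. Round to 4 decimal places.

0.6007

Var(E−A) = 7.4² + 17.8² − 2·7.4·17.8·0.44 = 371.6 − 115.914 = 255.686.
Because errors are independent across components, Cov(Tᵢ,Tⱼ) = Cov(Xᵢ,Xⱼ); the off-diagonal part of the true-score variance is the same as above.
True-score variance = [7.4²·0.64 + 17.8²·0.74] − 115.914 = 269.508 − 115.914 = 153.594.
Reliability = 153.594 / 255.686 = 0.6007.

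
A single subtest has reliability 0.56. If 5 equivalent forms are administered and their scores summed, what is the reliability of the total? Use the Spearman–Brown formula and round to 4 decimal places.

0.8642

ρ_k = kρ / (1 + (k−1)ρ) = 5·0.56 / (1 + 4·0.56) = 2.800 / 3.240 = 0.8642.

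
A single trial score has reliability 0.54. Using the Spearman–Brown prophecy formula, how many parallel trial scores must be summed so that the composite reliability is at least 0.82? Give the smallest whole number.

k ≥ ρ*(1−ρ₁)/(ρ₁(1−ρ*)) = 0.82·0.46 / (0.54·0.18) = 3.881.
Smallest integer k = 4.

4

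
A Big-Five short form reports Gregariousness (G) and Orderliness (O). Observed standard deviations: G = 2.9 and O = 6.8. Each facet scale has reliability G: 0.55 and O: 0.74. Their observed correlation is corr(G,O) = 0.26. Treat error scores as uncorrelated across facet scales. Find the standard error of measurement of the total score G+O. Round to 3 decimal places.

3.976

Var(total) = 54.65 + 10.2544 = 64.9044.
True-score variance = 38.8431 + 10.2544 = 49.0975, so reliability = 0.7565.
Error variance = 64.9044 − 49.0975 = 15.8069; SEM = √15.8069 = 3.976.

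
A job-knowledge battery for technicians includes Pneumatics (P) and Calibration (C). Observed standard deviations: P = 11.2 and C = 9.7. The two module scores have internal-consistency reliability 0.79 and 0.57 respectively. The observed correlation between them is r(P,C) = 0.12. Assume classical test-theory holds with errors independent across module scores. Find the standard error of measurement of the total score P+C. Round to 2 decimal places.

8.17

Var(total) = 219.53 + 26.0736 = 245.604.
True-score variance = 152.729 + 26.0736 = 178.802, so reliability = 0.7280.
Error variance = 245.604 − 178.802 = 66.8011; SEM = √66.8011 = 8.17.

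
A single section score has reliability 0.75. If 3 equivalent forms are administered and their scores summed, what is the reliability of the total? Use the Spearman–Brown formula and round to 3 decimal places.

ρ_k = kρ / (1 + (k−1)ρ) = 3·0.75 / (1 + 2·0.75) = 2.250 / 2.500 = 0.900.

0.900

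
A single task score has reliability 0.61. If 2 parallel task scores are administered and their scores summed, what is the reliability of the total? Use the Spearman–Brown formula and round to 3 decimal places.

ρ_k = kρ / (1 + (k−1)ρ) = 2·0.61 / (1 + 1·0.61) = 1.220 / 1.610 = 0.758.

0.758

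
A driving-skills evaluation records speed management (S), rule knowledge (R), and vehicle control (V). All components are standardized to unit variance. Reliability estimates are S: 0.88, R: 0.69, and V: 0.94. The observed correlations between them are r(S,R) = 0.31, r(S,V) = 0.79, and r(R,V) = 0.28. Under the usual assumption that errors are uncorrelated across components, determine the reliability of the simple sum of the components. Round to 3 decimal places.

Var(S+R+V) = 3 + 2·[0.31 + 0.79 + 0.28] = 3 + 2.76 = 5.76.
Because errors are independent across components, Cov(Tᵢ,Tⱼ) = Cov(Xᵢ,Xⱼ); the off-diagonal part of the true-score variance is the same as above.
True-score variance = [0.88 + 0.69 + 0.94] + 2.76 = 2.51 + 2.76 = 5.27.
Reliability = 5.27 / 5.76 = 0.915.

0.915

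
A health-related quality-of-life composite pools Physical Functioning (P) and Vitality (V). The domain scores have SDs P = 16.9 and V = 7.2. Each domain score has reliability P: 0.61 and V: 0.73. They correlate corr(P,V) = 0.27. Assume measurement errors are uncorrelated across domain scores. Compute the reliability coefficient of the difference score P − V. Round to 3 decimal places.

0.539

Var(P−V) = 16.9² + 7.2² − 2·16.9·7.2·0.27 = 337.45 − 65.7072 = 271.743.
With uncorrelated errors the cross-covariances are all true-score covariance, so they carry over unchanged; only the diagonal terms shrink to ρᵢσᵢ².
True-score variance = [16.9²·0.61 + 7.2²·0.73] − 65.7072 = 212.065 − 65.7072 = 146.358.
Reliability = 146.358 / 271.743 = 0.539.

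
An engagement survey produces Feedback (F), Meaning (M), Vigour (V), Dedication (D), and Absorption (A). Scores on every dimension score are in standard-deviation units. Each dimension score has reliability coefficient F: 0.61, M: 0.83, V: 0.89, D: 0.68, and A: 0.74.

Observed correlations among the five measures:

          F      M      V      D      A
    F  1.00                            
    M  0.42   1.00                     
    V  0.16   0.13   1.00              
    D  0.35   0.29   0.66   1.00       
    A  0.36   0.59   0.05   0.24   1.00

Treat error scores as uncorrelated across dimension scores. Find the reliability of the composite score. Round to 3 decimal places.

Var(F+M+V+D+A) = 5 + 2·[0.42 + 0.16 + 0.35 + 0.36 + 0.13 + 0.29 + 0.59 + 0.66 + 0.05 + 0.24] = 5 + 6.5 = 11.5.
Under uncorrelated errors the observed covariances equal the true-score covariances, so only the own-variance terms attenuate.
True-score variance = [0.61 + 0.83 + 0.89 + 0.68 + 0.74] + 6.5 = 3.75 + 6.5 = 10.25.
Reliability = 10.25 / 11.5 = 0.891.

0.891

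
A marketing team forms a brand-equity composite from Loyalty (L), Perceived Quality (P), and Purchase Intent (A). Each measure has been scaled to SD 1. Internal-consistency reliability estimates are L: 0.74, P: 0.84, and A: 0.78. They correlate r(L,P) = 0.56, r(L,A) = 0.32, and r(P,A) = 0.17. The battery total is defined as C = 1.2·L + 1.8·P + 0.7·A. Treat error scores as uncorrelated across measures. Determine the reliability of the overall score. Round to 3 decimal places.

0.883

Var(C) = 1.2² + 1.8² + 0.7² + 2·[2.16·0.56 + 0.84·0.32 + 1.26·0.17] = 5.17 + 3.3852 = 8.5552.
With uncorrelated errors the cross-covariances are all true-score covariance, so they carry over unchanged; only the diagonal terms shrink to ρᵢσᵢ².
True-score variance = [1.2²·0.74 + 1.8²·0.84 + 0.7²·0.78] + 3.3852 = 4.1694 + 3.3852 = 7.5546.
Reliability = 7.5546 / 8.5552 = 0.883.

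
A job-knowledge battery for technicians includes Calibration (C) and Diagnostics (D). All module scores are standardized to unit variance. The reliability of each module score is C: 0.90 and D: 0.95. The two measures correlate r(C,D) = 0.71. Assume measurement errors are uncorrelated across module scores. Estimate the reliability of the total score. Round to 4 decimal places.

0.9561

Var(C+D) = 2 + 2·[0.71] = 2 + 1.42 = 3.42.
Under uncorrelated errors the observed covariances equal the true-score covariances, so only the own-variance terms attenuate.
True-score variance = [0.90 + 0.95] + 1.42 = 1.85 + 1.42 = 3.27.
Reliability = 3.27 / 3.42 = 0.9561.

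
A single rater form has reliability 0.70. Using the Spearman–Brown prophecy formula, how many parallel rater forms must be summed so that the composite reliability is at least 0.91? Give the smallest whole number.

5

k ≥ ρ*(1−ρ₁)/(ρ₁(1−ρ*)) = 0.91·0.30 / (0.70·0.09) = 4.333.
Smallest integer k = 5.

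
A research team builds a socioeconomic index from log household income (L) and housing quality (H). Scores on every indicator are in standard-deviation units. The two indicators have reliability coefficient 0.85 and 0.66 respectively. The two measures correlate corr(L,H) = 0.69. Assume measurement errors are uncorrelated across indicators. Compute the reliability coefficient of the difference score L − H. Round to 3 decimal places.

Var(L−H) = 1 + 1 − 2·0.69 = 2 − 1.38 = 0.62.
Because errors are independent across components, Cov(Tᵢ,Tⱼ) = Cov(Xᵢ,Xⱼ); the off-diagonal part of the true-score variance is the same as above.
True-score variance = [0.85 + 0.66] − 1.38 = 1.51 − 1.38 = 0.13.
Reliability = 0.13 / 0.62 = 0.210.

0.210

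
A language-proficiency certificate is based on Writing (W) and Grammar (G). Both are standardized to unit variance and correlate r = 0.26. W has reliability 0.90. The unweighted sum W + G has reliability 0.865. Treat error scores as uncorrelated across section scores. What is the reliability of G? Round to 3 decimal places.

0.760

Var(W+G) = 2 + 2·0.26 = 2.520.
True-score variance = ρ_W + ρ_G + 2·0.26, so 0.865 = (0.90 + ρ_G + 0.52) / 2.520.
ρ_G = 0.865·2.520 − 0.90 − 0.52 = 0.760.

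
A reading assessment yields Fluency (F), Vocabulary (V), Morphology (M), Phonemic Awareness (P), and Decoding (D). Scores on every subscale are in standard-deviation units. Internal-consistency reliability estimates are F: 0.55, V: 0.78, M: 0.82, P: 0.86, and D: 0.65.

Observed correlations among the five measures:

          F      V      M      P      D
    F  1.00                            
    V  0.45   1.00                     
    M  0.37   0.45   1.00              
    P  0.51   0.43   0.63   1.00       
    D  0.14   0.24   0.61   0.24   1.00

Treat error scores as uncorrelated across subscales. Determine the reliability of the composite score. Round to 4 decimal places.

0.8980

Var(F+V+M+P+D) = 5 + 2·[0.45 + 0.37 + 0.51 + 0.14 + 0.45 + 0.43 + 0.24 + 0.63 + 0.61 + 0.24] = 5 + 8.14 = 13.14.
With uncorrelated errors the cross-covariances are all true-score covariance, so they carry over unchanged; only the diagonal terms shrink to ρᵢσᵢ².
True-score variance = [0.55 + 0.78 + 0.82 + 0.86 + 0.65] + 8.14 = 3.66 + 8.14 = 11.8.
Reliability = 11.8 / 13.14 = 0.8980.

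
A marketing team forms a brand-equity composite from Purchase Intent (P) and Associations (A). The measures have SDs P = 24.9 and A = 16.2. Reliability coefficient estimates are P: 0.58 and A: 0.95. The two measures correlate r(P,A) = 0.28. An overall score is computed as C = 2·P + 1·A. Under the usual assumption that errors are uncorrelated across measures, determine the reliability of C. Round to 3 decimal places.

0.670

Var(C) = 2²·24.9² + 16.2² + 2·[2·24.9·16.2·0.28] = 2742.48 + 451.786 = 3194.27.
Under uncorrelated errors the observed covariances equal the true-score covariances, so only the own-variance terms attenuate.
True-score variance = [2²·24.9²·0.58 + 16.2²·0.95] + 451.786 = 1687.74 + 451.786 = 2139.53.
Reliability = 2139.53 / 3194.27 = 0.670.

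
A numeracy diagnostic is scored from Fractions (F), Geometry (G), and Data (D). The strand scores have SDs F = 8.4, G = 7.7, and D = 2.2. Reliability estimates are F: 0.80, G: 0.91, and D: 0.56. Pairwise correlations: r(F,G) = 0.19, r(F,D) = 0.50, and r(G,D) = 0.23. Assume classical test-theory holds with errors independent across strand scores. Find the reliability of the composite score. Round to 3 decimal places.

Var(F+G+D) = 8.4² + 7.7² + 2.2² + 2·[8.4·7.7·0.19 + 8.4·2.2·0.50 + 7.7·2.2·0.23] = 134.69 + 50.8508 = 185.541.
Because errors are independent across components, Cov(Tᵢ,Tⱼ) = Cov(Xᵢ,Xⱼ); the off-diagonal part of the true-score variance is the same as above.
True-score variance = [8.4²·0.80 + 7.7²·0.91 + 2.2²·0.56] + 50.8508 = 113.112 + 50.8508 = 163.963.
Reliability = 163.963 / 185.541 = 0.884.

0.884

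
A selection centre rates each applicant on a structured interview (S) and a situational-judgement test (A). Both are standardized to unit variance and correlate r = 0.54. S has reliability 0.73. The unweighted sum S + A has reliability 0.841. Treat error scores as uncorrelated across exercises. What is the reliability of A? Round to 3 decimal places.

0.780

Var(S+A) = 2 + 2·0.54 = 3.080.
True-score variance = ρ_S + ρ_A + 2·0.54, so 0.841 = (0.73 + ρ_A + 1.08) / 3.080.
ρ_A = 0.841·3.080 − 0.73 − 1.08 = 0.780.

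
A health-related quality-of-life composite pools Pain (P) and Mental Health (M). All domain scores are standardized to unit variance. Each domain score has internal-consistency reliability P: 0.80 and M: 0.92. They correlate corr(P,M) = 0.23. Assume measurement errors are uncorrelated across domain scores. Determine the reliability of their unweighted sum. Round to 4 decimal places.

Var(P+M) = 2 + 2·[0.23] = 2 + 0.46 = 2.46.
With uncorrelated errors the cross-covariances are all true-score covariance, so they carry over unchanged; only the diagonal terms shrink to ρᵢσᵢ².
True-score variance = [0.80 + 0.92] + 0.46 = 1.72 + 0.46 = 2.18.
Reliability = 2.18 / 2.46 = 0.8862.

0.8862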